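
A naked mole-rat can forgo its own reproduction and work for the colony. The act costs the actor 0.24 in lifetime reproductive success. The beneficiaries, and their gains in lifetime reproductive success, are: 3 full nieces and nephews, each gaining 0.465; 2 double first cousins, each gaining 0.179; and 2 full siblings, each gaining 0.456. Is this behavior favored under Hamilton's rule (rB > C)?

Yes

Hamilton's rule: the trait is favored when the sum of r·B over every recipient exceeds the actor's cost C.
r to a full niece or nephew = 1/4 (full aunt/uncle↔niece/nephew: two paths of length 3 through the shared grandparent pair: r = 2·(1/2)^3 = 1/4).
r to a double first cousin = 0.25 (double first cousins share both grandparent pairs — four paths of length 4: r = 4·(1/2)^4 = 1/4).
r to a full sibling = 1/2 (full sibs share both parents — two paths of length 2: r = 2·(1/2)^2 = 1/2).
Summing one r·B term per recipient: 3·0.25·0.465 + 2·0.25·0.179 + 2·0.5·0.456 = 0.89425.
0.89425 > 0.24: the indirect benefit exceeds the cost.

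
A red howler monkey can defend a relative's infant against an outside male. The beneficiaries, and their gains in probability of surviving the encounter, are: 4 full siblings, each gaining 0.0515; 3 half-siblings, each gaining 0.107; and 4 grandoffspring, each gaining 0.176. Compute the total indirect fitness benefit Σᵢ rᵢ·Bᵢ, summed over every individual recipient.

0.35925

r to a full sibling = 1/2 (full sibs share both parents — two paths of length 2: r = 2·(1/2)^2 = 1/2).
r to a half-sibling = 1/4 (half-sibs share one parent — one path of length 2: r = (1/2)^2 = 1/4).
r to a grandoffspring = 0.25 (two parent–offspring links: r = (1/2)^2 = 1/4).
Summing one r·B term per recipient: 4·0.5·0.0515 + 3·0.25·0.107 + 4·0.25·0.176 = 0.35925.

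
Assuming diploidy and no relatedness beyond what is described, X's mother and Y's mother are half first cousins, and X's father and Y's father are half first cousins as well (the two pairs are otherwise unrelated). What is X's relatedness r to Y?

Wright's path rule: contributions from independent ancestry routes add.
X and Y are related in two ways: half second cousins through their mothers (r = 1/64) and half second cousins through their fathers (r = 1/64).
r = 1/64 + 1/64 = 1/32 = 0.03125.

0.03125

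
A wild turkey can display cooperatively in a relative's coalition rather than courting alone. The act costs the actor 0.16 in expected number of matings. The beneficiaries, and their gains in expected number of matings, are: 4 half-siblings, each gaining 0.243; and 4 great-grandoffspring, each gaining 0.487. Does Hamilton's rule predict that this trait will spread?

Hamilton's rule: the trait is favored when the sum of r·B over every recipient exceeds the actor's cost C.
r to a half-sibling = 0.25 (half-sibs share one parent — one path of length 2: r = (1/2)^2 = 1/4).
r to a great-grandoffspring = 0.125 (three parent–offspring links: r = (1/2)^3 = 1/8).
Summing one r·B term per recipient: 4·0.25·0.243 + 4·0.125·0.487 = 0.4865.
0.4865 > 0.16: the indirect benefit exceeds the cost.

Yes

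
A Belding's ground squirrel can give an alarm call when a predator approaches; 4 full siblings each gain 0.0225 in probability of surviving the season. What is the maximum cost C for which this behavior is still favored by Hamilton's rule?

0.045

r to a full sibling = 1/2 (full sibs share both parents — two paths of length 2: r = 2·(1/2)^2 = 1/2).
Hamilton's rule: n·r·B > C, so the trait is favored while C < n·r·B = 4·0.5·0.0225 = 0.045.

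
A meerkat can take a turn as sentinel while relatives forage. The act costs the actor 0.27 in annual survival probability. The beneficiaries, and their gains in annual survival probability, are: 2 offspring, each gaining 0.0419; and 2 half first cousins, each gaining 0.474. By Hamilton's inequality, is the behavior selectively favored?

No

Hamilton's rule: the trait is favored when the sum of r·B over every recipient exceeds the actor's cost C.
r to an offspring = 1/2 (one parent–offspring link: r = (1/2)^1 = 1/2).
r to a half first cousin = 1/16 (half first cousins share one grandparent — one path of length 4: r = (1/2)^4 = 1/16).
Summing one r·B term per recipient: 2·0.5·0.0419 + 2·0.0625·0.474 = 0.10115.
0.10115 < 0.27: the indirect benefit is less than the cost.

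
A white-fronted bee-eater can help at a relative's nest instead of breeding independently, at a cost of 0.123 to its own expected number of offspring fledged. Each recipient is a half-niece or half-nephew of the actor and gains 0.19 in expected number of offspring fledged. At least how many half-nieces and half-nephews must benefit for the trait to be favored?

r to a half-niece or half-nephew = 1/8 (half-aunt/uncle↔niece/nephew: one path of length 3: r = (1/2)^3 = 1/8).
Hamilton's rule: n·r·B > C  ⇒  n > C/(r·B) = 0.123/(0.125·0.19) = 5.179.
The smallest integer exceeding 5.179 is 6.

6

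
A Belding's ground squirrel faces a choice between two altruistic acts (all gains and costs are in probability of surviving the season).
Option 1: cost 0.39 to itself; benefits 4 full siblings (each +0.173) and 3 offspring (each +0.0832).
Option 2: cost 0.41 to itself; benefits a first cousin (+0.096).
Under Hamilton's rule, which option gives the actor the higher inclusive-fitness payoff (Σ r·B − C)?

Option 1

Option 1: r to a full sibling = 0.5.
Option 1: r to an offspring = 0.5.
Option 1: Σ r·B − C = (4·0.5·0.173 + 3·0.5·0.0832) − 0.39 = 0.0808.
Option 2: r to a first cousin = 0.125.
Option 2: Σ r·B − C = (1·0.125·0.096) − 0.41 = -0.398.
Option 1 has the higher net inclusive-fitness payoff.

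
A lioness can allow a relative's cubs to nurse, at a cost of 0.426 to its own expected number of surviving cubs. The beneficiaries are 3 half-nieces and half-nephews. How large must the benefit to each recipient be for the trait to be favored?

1.136

r to a half-niece or half-nephew = 0.125 (half-aunt/uncle↔niece/nephew: one path of length 3: r = (1/2)^3 = 1/8).
Hamilton's rule with n recipients of equal r: n·r·B > C, so B > C/(n·r) = 0.426/(3·0.125) = 1.136.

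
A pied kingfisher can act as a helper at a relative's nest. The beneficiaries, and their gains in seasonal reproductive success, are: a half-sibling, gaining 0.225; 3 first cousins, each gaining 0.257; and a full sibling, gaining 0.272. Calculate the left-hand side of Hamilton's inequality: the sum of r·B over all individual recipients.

r to a half-sibling = 0.25 (half-sibs share one parent — one path of length 2: r = (1/2)^2 = 1/4).
r to a first cousin = 0.125 (first cousins share one grandparent pair — two paths of length 4: r = 2·(1/2)^4 = 1/8).
r to a full sibling = 0.5 (full sibs share both parents — two paths of length 2: r = 2·(1/2)^2 = 1/2).
Summing one r·B term per recipient: 1·0.25·0.225 + 3·0.125·0.257 + 1·0.5·0.272 = 0.288625.

0.288625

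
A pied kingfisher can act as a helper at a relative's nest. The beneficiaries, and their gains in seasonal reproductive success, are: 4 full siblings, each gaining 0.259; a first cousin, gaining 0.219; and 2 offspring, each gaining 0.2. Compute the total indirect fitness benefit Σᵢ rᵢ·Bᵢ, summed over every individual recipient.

0.745375

r to a full sibling = 1/2 (full sibs share both parents — two paths of length 2: r = 2·(1/2)^2 = 1/2).
r to a first cousin = 1/8 (first cousins share one grandparent pair — two paths of length 4: r = 2·(1/2)^4 = 1/8).
r to an offspring = 1/2 (one parent–offspring link: r = (1/2)^1 = 1/2).
Summing one r·B term per recipient: 4·0.5·0.259 + 1·0.125·0.219 + 2·0.5·0.2 = 0.745375.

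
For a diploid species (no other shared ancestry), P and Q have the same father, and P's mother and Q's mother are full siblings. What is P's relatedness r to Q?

Relatedness sums over independent paths through distinct common ancestors.
P and Q are related in two ways: half-sibs through their shared father (r = 1/4) and first cousins through their mothers (r = 1/8).
r = 1/4 + 1/8 = 3/8 = 0.375.

0.375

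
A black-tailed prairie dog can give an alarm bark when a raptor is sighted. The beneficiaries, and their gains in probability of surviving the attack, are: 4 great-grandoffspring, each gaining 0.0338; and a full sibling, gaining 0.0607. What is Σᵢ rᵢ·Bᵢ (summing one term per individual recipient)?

0.04725

r to a great-grandoffspring = 0.125 (three parent–offspring links: r = (1/2)^3 = 1/8).
r to a full sibling = 0.5 (full sibs share both parents — two paths of length 2: r = 2·(1/2)^2 = 1/2).
Summing one r·B term per recipient: 4·0.125·0.0338 + 1·0.5·0.0607 = 0.04725.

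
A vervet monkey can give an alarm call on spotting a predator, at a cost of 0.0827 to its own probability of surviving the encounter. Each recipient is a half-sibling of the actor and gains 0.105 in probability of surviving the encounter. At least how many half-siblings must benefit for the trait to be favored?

r to a half-sibling = 1/4 (half-sibs share one parent — one path of length 2: r = (1/2)^2 = 1/4).
Hamilton's rule: n·r·B > C  ⇒  n > C/(r·B) = 0.0827/(0.25·0.105) = 3.15.
The smallest integer exceeding 3.15 is 4.

4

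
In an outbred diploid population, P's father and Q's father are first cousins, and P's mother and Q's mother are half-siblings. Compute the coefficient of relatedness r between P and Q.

0.09375

Independent pedigree routes through distinct common ancestors add.
P and Q are related in two ways: second cousins through their fathers (r = 1/32) and half first cousins through their mothers (r = 1/16).
r = 1/32 + 1/16 = 0.09375.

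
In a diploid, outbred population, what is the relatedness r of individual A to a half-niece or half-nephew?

Half-aunt/uncle↔niece/nephew: one path of length 3: r = (1/2)^3 = 1/8.

0.125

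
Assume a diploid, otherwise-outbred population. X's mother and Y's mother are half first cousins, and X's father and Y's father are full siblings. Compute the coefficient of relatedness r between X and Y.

Relatedness sums over independent paths through distinct common ancestors.
X and Y are related in two ways: half second cousins through their mothers (r = 1/64) and first cousins through their fathers (r = 1/8).
r = 1/64 + 1/8 = 9/64 = 0.140625.

0.140625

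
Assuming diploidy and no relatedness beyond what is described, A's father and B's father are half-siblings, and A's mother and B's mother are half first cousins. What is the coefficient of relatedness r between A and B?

0.078125

Relatedness sums over independent paths through distinct common ancestors.
A and B are related in two ways: half first cousins through their fathers (r = 1/16) and half second cousins through their mothers (r = 1/64).
r = 1/16 + 1/64 = 0.078125.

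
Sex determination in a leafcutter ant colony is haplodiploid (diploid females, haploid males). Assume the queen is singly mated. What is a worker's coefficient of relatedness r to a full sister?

0.75

Haplodiploid full sisters inherit their father's entire haploid genome identically (contributing 1/2) and on average half of their mother's contribution (1/2 · 1/2 = 1/4); r = 1/2 + 1/4 = 3/4.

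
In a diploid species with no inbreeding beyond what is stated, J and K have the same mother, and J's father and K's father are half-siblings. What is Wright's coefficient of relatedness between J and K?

0.3125

Independent pedigree routes through distinct common ancestors add.
J and K are related in two ways: half-sibs through their shared mother (r = 1/4) and half first cousins through their fathers (r = 1/16).
r = 1/4 + 1/16 = 0.3125.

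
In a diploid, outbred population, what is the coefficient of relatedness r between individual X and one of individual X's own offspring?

0.5

Each parent–offspring link contributes a factor of 1/2, and independent paths through distinct common ancestors add.
One parent–offspring link: r = (1/2)^1 = 1/2.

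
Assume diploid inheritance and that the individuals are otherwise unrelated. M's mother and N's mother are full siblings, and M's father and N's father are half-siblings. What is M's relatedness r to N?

Wright's path rule: contributions from independent ancestry routes add.
M and N are related in two ways: first cousins through their mothers (r = 1/8) and half first cousins through their fathers (r = 1/16).
r = 1/8 + 1/16 = 0.1875.

0.1875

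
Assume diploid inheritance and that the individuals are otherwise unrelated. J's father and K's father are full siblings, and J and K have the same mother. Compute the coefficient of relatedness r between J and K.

Relatedness sums over independent paths through distinct common ancestors.
J and K are related in two ways: first cousins through their fathers (r = 1/8) and half-sibs through their shared mother (r = 1/4).
r = 1/8 + 1/4 = 0.375.

0.375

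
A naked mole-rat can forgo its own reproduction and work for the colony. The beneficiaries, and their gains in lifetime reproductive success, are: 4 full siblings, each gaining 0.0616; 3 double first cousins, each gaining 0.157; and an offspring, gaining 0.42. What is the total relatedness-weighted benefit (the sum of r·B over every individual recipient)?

0.45095

r to a full sibling = 0.5 (full sibs share both parents — two paths of length 2: r = 2·(1/2)^2 = 1/2).
r to a double first cousin = 0.25 (double first cousins share both grandparent pairs — four paths of length 4: r = 4·(1/2)^4 = 1/4).
r to an offspring = 0.5 (one parent–offspring link: r = (1/2)^1 = 1/2).
Summing one r·B term per recipient: 4·0.5·0.0616 + 3·0.25·0.157 + 1·0.5·0.42 = 0.45095.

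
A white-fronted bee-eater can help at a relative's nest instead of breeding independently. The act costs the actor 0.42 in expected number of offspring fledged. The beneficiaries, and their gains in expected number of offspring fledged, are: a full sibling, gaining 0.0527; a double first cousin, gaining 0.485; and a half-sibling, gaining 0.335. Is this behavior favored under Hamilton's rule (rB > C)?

No

Hamilton's rule: the trait is favored when the sum of r·B over every recipient exceeds the actor's cost C.
r to a full sibling = 0.5 (full sibs share both parents — two paths of length 2: r = 2·(1/2)^2 = 1/2).
r to a double first cousin = 0.25 (double first cousins share both grandparent pairs — four paths of length 4: r = 4·(1/2)^4 = 1/4).
r to a half-sibling = 1/4 (half-sibs share one parent — one path of length 2: r = (1/2)^2 = 1/4).
Summing one r·B term per recipient: 1·0.5·0.0527 + 1·0.25·0.485 + 1·0.25·0.335 = 0.23135.
0.23135 < 0.42: the indirect benefit is less than the cost.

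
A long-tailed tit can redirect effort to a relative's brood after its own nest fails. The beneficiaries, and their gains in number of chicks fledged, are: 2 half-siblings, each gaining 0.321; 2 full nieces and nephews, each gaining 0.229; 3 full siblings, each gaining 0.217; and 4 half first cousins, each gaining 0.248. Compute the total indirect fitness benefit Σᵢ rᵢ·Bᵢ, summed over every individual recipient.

r to a half-sibling = 1/4 (half-sibs share one parent — one path of length 2: r = (1/2)^2 = 1/4).
r to a full niece or nephew = 0.25 (full aunt/uncle↔niece/nephew: two paths of length 3 through the shared grandparent pair: r = 2·(1/2)^3 = 1/4).
r to a full sibling = 0.5 (full sibs share both parents — two paths of length 2: r = 2·(1/2)^2 = 1/2).
r to a half first cousin = 0.0625 (half first cousins share one grandparent — one path of length 4: r = (1/2)^4 = 1/16).
Summing one r·B term per recipient: 2·0.25·0.321 + 2·0.25·0.229 + 3·0.5·0.217 + 4·0.0625·0.248 = 0.6625.

0.6625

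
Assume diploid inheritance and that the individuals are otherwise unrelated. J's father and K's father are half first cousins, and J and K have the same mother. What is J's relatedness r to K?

Wright's path rule: contributions from independent ancestry routes add.
J and K are related in two ways: half second cousins through their fathers (r = 1/64) and half-sibs through their shared mother (r = 1/4).
r = 1/64 + 1/4 = 17/64 = 0.265625.

0.265625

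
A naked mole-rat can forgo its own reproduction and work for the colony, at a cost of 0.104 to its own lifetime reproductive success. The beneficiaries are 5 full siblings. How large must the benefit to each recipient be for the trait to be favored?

0.0416

r to a full sibling = 1/2 (full sibs share both parents — two paths of length 2: r = 2·(1/2)^2 = 1/2).
Hamilton's rule with n recipients of equal r: n·r·B > C, so B > C/(n·r) = 0.104/(5·0.5) = 0.0416.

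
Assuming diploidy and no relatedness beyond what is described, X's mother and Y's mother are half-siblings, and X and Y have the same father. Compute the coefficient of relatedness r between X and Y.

With two independent routes of shared ancestry, r is the sum of the two contributions.
X and Y are related in two ways: half first cousins through their mothers (r = 1/16) and half-sibs through their shared father (r = 1/4).
r = 1/16 + 1/4 = 0.3125.

0.3125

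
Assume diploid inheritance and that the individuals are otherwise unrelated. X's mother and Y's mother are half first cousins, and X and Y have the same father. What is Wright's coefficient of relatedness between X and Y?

Wright's path rule: contributions from independent ancestry routes add.
X and Y are related in two ways: half second cousins through their mothers (r = 1/64) and half-sibs through their shared father (r = 1/4).
r = 1/64 + 1/4 = 0.265625.

0.265625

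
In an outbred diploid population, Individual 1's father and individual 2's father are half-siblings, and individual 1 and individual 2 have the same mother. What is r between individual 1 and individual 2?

0.3125

With two independent routes of shared ancestry, r is the sum of the two contributions.
Individual 1 and individual 2 are related in two ways: half first cousins through their fathers (r = 1/16) and half-sibs through their shared mother (r = 1/4).
r = 1/16 + 1/4 = 5/16 = 0.3125.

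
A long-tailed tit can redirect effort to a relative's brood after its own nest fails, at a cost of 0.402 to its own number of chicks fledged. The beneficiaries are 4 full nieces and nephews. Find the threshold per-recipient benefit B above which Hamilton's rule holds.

r to a full niece or nephew = 1/4 (full aunt/uncle↔niece/nephew: two paths of length 3 through the shared grandparent pair: r = 2·(1/2)^3 = 1/4).
Hamilton's rule with n recipients of equal r: n·r·B > C, so B > C/(n·r) = 0.402/(4·0.25) = 0.402.

0.402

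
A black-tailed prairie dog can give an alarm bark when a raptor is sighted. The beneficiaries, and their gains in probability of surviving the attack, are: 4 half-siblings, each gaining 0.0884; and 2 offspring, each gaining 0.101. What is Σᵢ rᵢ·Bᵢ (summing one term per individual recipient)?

0.1894

r to a half-sibling = 0.25 (half-sibs share one parent — one path of length 2: r = (1/2)^2 = 1/4).
r to an offspring = 1/2 (one parent–offspring link: r = (1/2)^1 = 1/2).
Summing one r·B term per recipient: 4·0.25·0.0884 + 2·0.5·0.101 = 0.1894.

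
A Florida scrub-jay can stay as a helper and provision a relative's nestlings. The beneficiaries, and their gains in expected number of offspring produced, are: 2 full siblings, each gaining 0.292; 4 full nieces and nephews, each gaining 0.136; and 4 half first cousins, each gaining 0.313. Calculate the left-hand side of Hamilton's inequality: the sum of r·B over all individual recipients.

0.50625

r to a full sibling = 0.5 (full sibs share both parents — two paths of length 2: r = 2·(1/2)^2 = 1/2).
r to a full niece or nephew = 0.25 (full aunt/uncle↔niece/nephew: two paths of length 3 through the shared grandparent pair: r = 2·(1/2)^3 = 1/4).
r to a half first cousin = 0.0625 (half first cousins share one grandparent — one path of length 4: r = (1/2)^4 = 1/16).
Summing one r·B term per recipient: 2·0.5·0.292 + 4·0.25·0.136 + 4·0.0625·0.313 = 0.50625.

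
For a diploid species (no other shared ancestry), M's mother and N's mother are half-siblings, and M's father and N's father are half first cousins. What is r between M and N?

Independent pedigree routes through distinct common ancestors add.
M and N are related in two ways: half first cousins through their mothers (r = 1/16) and half second cousins through their fathers (r = 1/64).
r = 1/16 + 1/64 = 0.078125.

0.078125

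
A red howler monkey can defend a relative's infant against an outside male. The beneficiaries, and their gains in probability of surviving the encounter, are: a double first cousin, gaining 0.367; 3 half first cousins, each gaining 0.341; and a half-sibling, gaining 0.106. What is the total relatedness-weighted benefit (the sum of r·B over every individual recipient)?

0.1821875

r to a double first cousin = 1/4 (double first cousins share both grandparent pairs — four paths of length 4: r = 4·(1/2)^4 = 1/4).
r to a half first cousin = 0.0625 (half first cousins share one grandparent — one path of length 4: r = (1/2)^4 = 1/16).
r to a half-sibling = 1/4 (half-sibs share one parent — one path of length 2: r = (1/2)^2 = 1/4).
Summing one r·B term per recipient: 1·0.25·0.367 + 3·0.0625·0.341 + 1·0.25·0.106 = 0.1821875.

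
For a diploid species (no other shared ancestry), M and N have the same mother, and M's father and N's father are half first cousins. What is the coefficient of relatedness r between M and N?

0.265625

Independent pedigree routes through distinct common ancestors add.
M and N are related in two ways: half-sibs through their shared mother (r = 1/4) and half second cousins through their fathers (r = 1/64).
r = 1/4 + 1/64 = 0.265625.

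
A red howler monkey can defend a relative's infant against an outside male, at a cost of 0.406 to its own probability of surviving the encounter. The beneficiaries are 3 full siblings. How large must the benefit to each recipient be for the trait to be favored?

r to a full sibling = 1/2 (full sibs share both parents — two paths of length 2: r = 2·(1/2)^2 = 1/2).
Hamilton's rule with n recipients of equal r: n·r·B > C, so B > C/(n·r) = 0.406/(3·0.5) = 0.2707.

0.2707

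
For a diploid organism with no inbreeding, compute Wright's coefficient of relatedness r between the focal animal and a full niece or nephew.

0.25

Each parent–offspring link contributes a factor of 1/2, and independent paths through distinct common ancestors add.
Full aunt/uncle↔niece/nephew: two paths of length 3 through the shared grandparent pair: r = 2·(1/2)^3 = 1/4.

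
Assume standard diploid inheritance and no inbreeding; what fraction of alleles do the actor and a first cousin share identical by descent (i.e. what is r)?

Each parent–offspring link contributes a factor of 1/2, and independent paths through distinct common ancestors add.
First cousins share one grandparent pair — two paths of length 4: r = 2·(1/2)^4 = 1/8.

0.125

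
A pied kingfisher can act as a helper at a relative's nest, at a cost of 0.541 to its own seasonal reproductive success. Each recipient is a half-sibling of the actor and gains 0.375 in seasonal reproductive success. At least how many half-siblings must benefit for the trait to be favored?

6

r to a half-sibling = 1/4 (half-sibs share one parent — one path of length 2: r = (1/2)^2 = 1/4).
Hamilton's rule: n·r·B > C  ⇒  n > C/(r·B) = 0.541/(0.25·0.375) = 5.771.
The smallest integer exceeding 5.771 is 6.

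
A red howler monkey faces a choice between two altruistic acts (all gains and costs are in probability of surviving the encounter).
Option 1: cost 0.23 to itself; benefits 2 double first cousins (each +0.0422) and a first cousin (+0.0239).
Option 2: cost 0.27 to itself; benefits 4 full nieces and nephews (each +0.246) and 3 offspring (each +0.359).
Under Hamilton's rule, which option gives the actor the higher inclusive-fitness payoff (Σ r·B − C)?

Option 2

Option 1: r to a double first cousin = 0.25.
Option 1: r to a first cousin = 0.125.
Option 1: Σ r·B − C = (2·0.25·0.0422 + 1·0.125·0.0239) − 0.23 = -0.2059125.
Option 2: r to a full niece or nephew = 0.25.
Option 2: r to an offspring = 0.5.
Option 2: Σ r·B − C = (4·0.25·0.246 + 3·0.5·0.359) − 0.27 = 0.5145.
Option 2 has the higher net inclusive-fitness payoff.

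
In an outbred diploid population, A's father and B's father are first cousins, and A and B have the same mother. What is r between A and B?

Wright's path rule: contributions from independent ancestry routes add.
A and B are related in two ways: second cousins through their fathers (r = 1/32) and half-sibs through their shared mother (r = 1/4).
r = 1/32 + 1/4 = 9/32 = 0.28125.

0.28125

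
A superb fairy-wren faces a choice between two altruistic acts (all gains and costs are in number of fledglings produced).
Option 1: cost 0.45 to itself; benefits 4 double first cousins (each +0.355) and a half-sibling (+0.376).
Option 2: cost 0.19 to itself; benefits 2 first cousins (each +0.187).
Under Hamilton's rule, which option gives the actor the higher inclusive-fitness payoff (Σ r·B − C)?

Option 1: r to a double first cousin = 0.25.
Option 1: r to a half-sibling = 0.25.
Option 1: Σ r·B − C = (4·0.25·0.355 + 1·0.25·0.376) − 0.45 = -0.001.
Option 2: r to a first cousin = 0.125.
Option 2: Σ r·B − C = (2·0.125·0.187) − 0.19 = -0.14325.
Option 1 has the higher net inclusive-fitness payoff.

Option 1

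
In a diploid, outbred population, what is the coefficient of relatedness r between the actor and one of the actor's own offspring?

0.5

Each parent–offspring link contributes a factor of 1/2, and independent paths through distinct common ancestors add.
One parent–offspring link: r = (1/2)^1 = 1/2.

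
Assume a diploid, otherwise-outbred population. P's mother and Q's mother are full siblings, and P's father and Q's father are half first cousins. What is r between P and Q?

0.140625

Relatedness sums over independent paths through distinct common ancestors.
P and Q are related in two ways: first cousins through their mothers (r = 1/8) and half second cousins through their fathers (r = 1/64).
r = 1/8 + 1/64 = 0.140625.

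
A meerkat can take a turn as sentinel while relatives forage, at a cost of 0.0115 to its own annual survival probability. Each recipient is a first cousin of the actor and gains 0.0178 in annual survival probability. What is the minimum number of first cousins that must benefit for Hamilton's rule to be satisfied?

6

r to a first cousin = 1/8 (first cousins share one grandparent pair — two paths of length 4: r = 2·(1/2)^4 = 1/8).
Hamilton's rule: n·r·B > C  ⇒  n > C/(r·B) = 0.0115/(0.125·0.0178) = 5.169.
The smallest integer exceeding 5.169 is 6.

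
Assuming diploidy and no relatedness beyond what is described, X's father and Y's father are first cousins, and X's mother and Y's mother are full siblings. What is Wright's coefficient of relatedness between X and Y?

0.15625

Relatedness sums over independent paths through distinct common ancestors.
X and Y are related in two ways: second cousins through their fathers (r = 1/32) and first cousins through their mothers (r = 1/8).
r = 1/32 + 1/8 = 5/32 = 0.15625.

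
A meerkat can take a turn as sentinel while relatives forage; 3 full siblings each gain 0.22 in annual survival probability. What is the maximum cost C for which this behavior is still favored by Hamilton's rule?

0.33

r to a full sibling = 0.5 (full sibs share both parents — two paths of length 2: r = 2·(1/2)^2 = 1/2).
Hamilton's rule: n·r·B > C, so the trait is favored while C < n·r·B = 3·0.5·0.22 = 0.33.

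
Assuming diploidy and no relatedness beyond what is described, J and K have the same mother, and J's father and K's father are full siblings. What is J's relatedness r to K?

0.375

Relatedness sums over independent paths through distinct common ancestors.
J and K are related in two ways: half-sibs through their shared mother (r = 1/4) and first cousins through their fathers (r = 1/8).
r = 1/4 + 1/8 = 0.375.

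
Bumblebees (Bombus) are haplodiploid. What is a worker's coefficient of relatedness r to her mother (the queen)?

One meiotic link between diploid queen and diploid daughter: r = 1/2.

0.5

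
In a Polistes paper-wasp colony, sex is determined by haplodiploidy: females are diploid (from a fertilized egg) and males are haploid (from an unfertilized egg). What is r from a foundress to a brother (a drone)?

0.25

Her haploid brother carries none of their father's genes and a random half of their mother's genome; that half matches the maternal half of her own genome with probability 1/2: r = 1/2 · 1/2 = 1/4.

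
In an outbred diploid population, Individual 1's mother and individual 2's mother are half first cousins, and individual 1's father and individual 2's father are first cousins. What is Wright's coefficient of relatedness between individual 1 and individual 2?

With two independent routes of shared ancestry, r is the sum of the two contributions.
Individual 1 and individual 2 are related in two ways: half second cousins through their mothers (r = 1/64) and second cousins through their fathers (r = 1/32).
r = 1/64 + 1/32 = 3/64 = 0.046875.

0.046875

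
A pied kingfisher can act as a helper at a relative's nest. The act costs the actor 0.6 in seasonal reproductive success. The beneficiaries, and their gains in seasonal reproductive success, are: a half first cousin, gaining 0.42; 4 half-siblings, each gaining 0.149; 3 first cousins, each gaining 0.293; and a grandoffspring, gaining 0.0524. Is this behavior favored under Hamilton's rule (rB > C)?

Hamilton's rule: the trait is favored when the sum of r·B over every recipient exceeds the actor's cost C.
r to a half first cousin = 0.0625 (half first cousins share one grandparent — one path of length 4: r = (1/2)^4 = 1/16).
r to a half-sibling = 0.25 (half-sibs share one parent — one path of length 2: r = (1/2)^2 = 1/4).
r to a first cousin = 0.125 (first cousins share one grandparent pair — two paths of length 4: r = 2·(1/2)^4 = 1/8).
r to a grandoffspring = 0.25 (two parent–offspring links: r = (1/2)^2 = 1/4).
Summing one r·B term per recipient: 1·0.0625·0.42 + 4·0.25·0.149 + 3·0.125·0.293 + 1·0.25·0.0524 = 0.298225.
0.298225 < 0.6: the indirect benefit is less than the cost.

No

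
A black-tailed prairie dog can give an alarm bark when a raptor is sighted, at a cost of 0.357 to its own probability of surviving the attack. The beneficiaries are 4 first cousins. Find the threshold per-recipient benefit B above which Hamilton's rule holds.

0.714

r to a first cousin = 1/8 (first cousins share one grandparent pair — two paths of length 4: r = 2·(1/2)^4 = 1/8).
Hamilton's rule with n recipients of equal r: n·r·B > C, so B > C/(n·r) = 0.357/(4·0.125) = 0.714.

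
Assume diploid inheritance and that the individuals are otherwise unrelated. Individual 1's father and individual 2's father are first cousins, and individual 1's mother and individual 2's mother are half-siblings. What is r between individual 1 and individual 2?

0.09375

Independent pedigree routes through distinct common ancestors add.
Individual 1 and individual 2 are related in two ways: second cousins through their fathers (r = 1/32) and half first cousins through their mothers (r = 1/16).
r = 1/32 + 1/16 = 0.09375.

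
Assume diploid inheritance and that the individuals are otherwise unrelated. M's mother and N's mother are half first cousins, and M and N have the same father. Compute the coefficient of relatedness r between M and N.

0.265625

Independent pedigree routes through distinct common ancestors add.
M and N are related in two ways: half second cousins through their mothers (r = 1/64) and half-sibs through their shared father (r = 1/4).
r = 1/64 + 1/4 = 0.265625.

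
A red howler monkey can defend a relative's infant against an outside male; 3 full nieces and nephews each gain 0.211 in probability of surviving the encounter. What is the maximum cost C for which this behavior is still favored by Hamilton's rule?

r to a full niece or nephew = 1/4 (full aunt/uncle↔niece/nephew: two paths of length 3 through the shared grandparent pair: r = 2·(1/2)^3 = 1/4).
Hamilton's rule: n·r·B > C, so the trait is favored while C < n·r·B = 3·0.25·0.211 = 0.15825.

0.15825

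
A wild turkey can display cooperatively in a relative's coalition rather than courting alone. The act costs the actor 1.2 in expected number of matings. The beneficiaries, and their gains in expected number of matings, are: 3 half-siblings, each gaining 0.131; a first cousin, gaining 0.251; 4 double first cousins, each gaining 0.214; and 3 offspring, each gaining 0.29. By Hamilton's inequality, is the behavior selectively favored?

No

Hamilton's rule: the trait is favored when the sum of r·B over every recipient exceeds the actor's cost C.
r to a half-sibling = 1/4 (half-sibs share one parent — one path of length 2: r = (1/2)^2 = 1/4).
r to a first cousin = 0.125 (first cousins share one grandparent pair — two paths of length 4: r = 2·(1/2)^4 = 1/8).
r to a double first cousin = 1/4 (double first cousins share both grandparent pairs — four paths of length 4: r = 4·(1/2)^4 = 1/4).
r to an offspring = 1/2 (one parent–offspring link: r = (1/2)^1 = 1/2).
Summing one r·B term per recipient: 3·0.25·0.131 + 1·0.125·0.251 + 4·0.25·0.214 + 3·0.5·0.29 = 0.778625.
0.778625 < 1.2: the indirect benefit is less than the cost.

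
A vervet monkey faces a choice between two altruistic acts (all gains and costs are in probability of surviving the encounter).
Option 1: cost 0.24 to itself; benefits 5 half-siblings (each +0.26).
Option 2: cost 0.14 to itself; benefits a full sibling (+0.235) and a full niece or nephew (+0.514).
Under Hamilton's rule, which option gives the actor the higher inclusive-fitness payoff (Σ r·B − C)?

Option 1: r to a half-sibling = 0.25.
Option 1: Σ r·B − C = (5·0.25·0.26) − 0.24 = 0.085.
Option 2: r to a full sibling = 0.5.
Option 2: r to a full niece or nephew = 0.25.
Option 2: Σ r·B − C = (1·0.5·0.235 + 1·0.25·0.514) − 0.14 = 0.106.
Option 2 has the higher net inclusive-fitness payoff.

Option 2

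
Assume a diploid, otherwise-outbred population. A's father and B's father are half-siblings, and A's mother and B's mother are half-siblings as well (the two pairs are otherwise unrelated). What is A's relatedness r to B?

With two independent routes of shared ancestry, r is the sum of the two contributions.
A and B are related in two ways: half first cousins through their fathers (r = 1/16) and half first cousins through their mothers (r = 1/16).
r = 1/16 + 1/16 = 0.125.

0.125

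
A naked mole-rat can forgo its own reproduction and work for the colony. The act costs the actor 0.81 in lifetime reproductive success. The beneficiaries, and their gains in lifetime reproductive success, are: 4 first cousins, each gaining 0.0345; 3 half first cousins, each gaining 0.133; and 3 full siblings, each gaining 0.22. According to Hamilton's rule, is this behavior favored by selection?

Hamilton's rule: the trait is favored when the sum of r·B over every recipient exceeds the actor's cost C.
r to a first cousin = 0.125 (first cousins share one grandparent pair — two paths of length 4: r = 2·(1/2)^4 = 1/8).
r to a half first cousin = 0.0625 (half first cousins share one grandparent — one path of length 4: r = (1/2)^4 = 1/16).
r to a full sibling = 0.5 (full sibs share both parents — two paths of length 2: r = 2·(1/2)^2 = 1/2).
Summing one r·B term per recipient: 4·0.125·0.0345 + 3·0.0625·0.133 + 3·0.5·0.22 = 0.3721875.
0.3721875 < 0.81: the indirect benefit is less than the cost.

No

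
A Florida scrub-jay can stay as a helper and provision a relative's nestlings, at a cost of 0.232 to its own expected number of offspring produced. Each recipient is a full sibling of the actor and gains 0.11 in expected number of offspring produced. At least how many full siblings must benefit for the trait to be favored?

r to a full sibling = 1/2 (full sibs share both parents — two paths of length 2: r = 2·(1/2)^2 = 1/2).
Hamilton's rule: n·r·B > C  ⇒  n > C/(r·B) = 0.232/(0.5·0.11) = 4.218.
The smallest integer exceeding 4.218 is 5.

5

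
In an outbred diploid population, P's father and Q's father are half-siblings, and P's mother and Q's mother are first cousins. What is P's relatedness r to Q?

0.09375

Wright's path rule: contributions from independent ancestry routes add.
P and Q are related in two ways: half first cousins through their fathers (r = 1/16) and second cousins through their mothers (r = 1/32).
r = 1/16 + 1/32 = 0.09375.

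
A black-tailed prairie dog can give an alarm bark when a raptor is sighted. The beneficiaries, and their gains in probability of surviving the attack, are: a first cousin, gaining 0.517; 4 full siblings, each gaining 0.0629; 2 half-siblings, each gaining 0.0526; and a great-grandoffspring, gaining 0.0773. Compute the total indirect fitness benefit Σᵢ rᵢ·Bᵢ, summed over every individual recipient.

r to a first cousin = 1/8 (first cousins share one grandparent pair — two paths of length 4: r = 2·(1/2)^4 = 1/8).
r to a full sibling = 0.5 (full sibs share both parents — two paths of length 2: r = 2·(1/2)^2 = 1/2).
r to a half-sibling = 1/4 (half-sibs share one parent — one path of length 2: r = (1/2)^2 = 1/4).
r to a great-grandoffspring = 0.125 (three parent–offspring links: r = (1/2)^3 = 1/8).
Summing one r·B term per recipient: 1·0.125·0.517 + 4·0.5·0.0629 + 2·0.25·0.0526 + 1·0.125·0.0773 = 0.2263875.

0.2263875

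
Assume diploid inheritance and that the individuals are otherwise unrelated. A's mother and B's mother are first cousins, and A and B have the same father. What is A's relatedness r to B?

Wright's path rule: contributions from independent ancestry routes add.
A and B are related in two ways: second cousins through their mothers (r = 1/32) and half-sibs through their shared father (r = 1/4).
r = 1/32 + 1/4 = 9/32 = 0.28125.

0.28125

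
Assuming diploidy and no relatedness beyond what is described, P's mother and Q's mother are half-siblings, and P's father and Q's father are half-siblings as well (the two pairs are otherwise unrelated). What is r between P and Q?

0.125

Wright's path rule: contributions from independent ancestry routes add.
P and Q are related in two ways: half first cousins through their mothers (r = 1/16) and half first cousins through their fathers (r = 1/16).
r = 1/16 + 1/16 = 0.125.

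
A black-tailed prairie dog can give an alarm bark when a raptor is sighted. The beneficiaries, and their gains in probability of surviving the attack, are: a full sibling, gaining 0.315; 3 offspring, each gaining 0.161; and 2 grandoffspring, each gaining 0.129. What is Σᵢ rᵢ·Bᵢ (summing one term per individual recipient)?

0.4635

r to a full sibling = 0.5 (full sibs share both parents — two paths of length 2: r = 2·(1/2)^2 = 1/2).
r to an offspring = 0.5 (one parent–offspring link: r = (1/2)^1 = 1/2).
r to a grandoffspring = 1/4 (two parent–offspring links: r = (1/2)^2 = 1/4).
Summing one r·B term per recipient: 1·0.5·0.315 + 3·0.5·0.161 + 2·0.25·0.129 = 0.4635.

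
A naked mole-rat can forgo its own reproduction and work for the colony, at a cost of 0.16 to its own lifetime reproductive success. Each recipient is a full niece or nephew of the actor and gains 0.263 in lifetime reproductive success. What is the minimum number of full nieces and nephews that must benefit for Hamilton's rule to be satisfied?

3

r to a full niece or nephew = 1/4 (full aunt/uncle↔niece/nephew: two paths of length 3 through the shared grandparent pair: r = 2·(1/2)^3 = 1/4).
Hamilton's rule: n·r·B > C  ⇒  n > C/(r·B) = 0.16/(0.25·0.263) = 2.433.
The smallest integer exceeding 2.433 is 3.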